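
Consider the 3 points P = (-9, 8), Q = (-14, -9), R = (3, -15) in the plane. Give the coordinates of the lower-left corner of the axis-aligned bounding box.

x-range [-14, 3], y-range [-15, 8].
The lower-left corner is (-14, -15).

(-14, -15)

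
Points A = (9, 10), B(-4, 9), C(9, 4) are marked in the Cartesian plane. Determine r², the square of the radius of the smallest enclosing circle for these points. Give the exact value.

8245/169

Side lengths²: AB² = 170, AC² = 36, BC² = 194.
Since BC² = 194 < 170 + 36 = 206, the triangle is acute, so the smallest enclosing circle is the circumcircle.
Circumcentre = (35/13, 7), r² = 8245/169.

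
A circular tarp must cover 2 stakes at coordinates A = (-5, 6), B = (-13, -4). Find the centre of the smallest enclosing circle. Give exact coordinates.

(-9, 1)

The smallest circle enclosing two points has them as diameter endpoints.
Centre = midpoint = (-9, 1); r² = |AB|²/4 = 164/4 = 41.
Centre = (-9, 1).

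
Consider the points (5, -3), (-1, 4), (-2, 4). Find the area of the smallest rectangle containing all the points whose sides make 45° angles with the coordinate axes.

7

In coordinates u = x + y, v = x − y the rectangle is axis-aligned; the map (x,y)→(u,v) scales areas by 2.
u-values: 2, 3, 2; range = 3 − 2 = 1.
v-values: 8, -5, -6; range = 8 − (-6) = 14.
Area = (1 × 14) / 2 = 7.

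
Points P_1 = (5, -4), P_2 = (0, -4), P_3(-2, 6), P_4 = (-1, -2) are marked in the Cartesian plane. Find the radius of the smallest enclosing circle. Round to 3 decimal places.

By Welzl's lemma the MEC is supported by two points (diametrically opposite) or three points (on a circumcircle).
The farthest pair is P_1–P_3 with squared distance 149. The circle on this segment as diameter has centre (1.5, 1) and r² = 149/4 = 37.25.
Check P_2: distance² to centre = 27.25 ≤ 37.25, so it lies inside.
All remaining points lie in this disk, and no smaller disk contains both endpoints, so this is the minimum enclosing circle.
r = √(37.25) ≈ 6.103.

6.103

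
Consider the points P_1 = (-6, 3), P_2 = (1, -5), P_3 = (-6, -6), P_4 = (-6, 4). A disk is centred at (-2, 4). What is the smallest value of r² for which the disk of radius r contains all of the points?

The required radius is the distance from (-2, 4) to the farthest point.
Squared distances: 17, 90, 116, 16.
Maximum is 116, attained at P_3.

116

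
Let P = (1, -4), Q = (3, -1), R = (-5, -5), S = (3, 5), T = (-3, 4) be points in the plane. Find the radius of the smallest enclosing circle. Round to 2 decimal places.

The minimum enclosing circle of a finite set is fixed by two of the points (as a diameter) or three (as a circumcircle).
The farthest pair is R–S with squared distance 164. The circle on this segment as diameter has centre (-1, 0) and r² = 164/4 = 41.
Check P: distance² to centre = 20 ≤ 41, so it lies inside.
All remaining points lie in this disk, and no smaller disk contains both endpoints, so this is the minimum enclosing circle.
r = √41 ≈ 6.40.

6.40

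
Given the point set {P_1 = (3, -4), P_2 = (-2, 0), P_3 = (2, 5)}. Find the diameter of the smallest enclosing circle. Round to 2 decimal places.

9.06

Side lengths²: P_1P_2² = 41, P_1P_3² = 82, P_2P_3² = 41.
Since P_1P_3² = 82 ≥ 41 + 41 = 82, the angle opposite P_1P_3 is not acute, so the smallest enclosing circle has P_1P_3 as diameter.
Centre = midpoint of P_1P_3 = (2.5, 0.5), r² = 82/4 = 20.5.
Diameter = 2r = 2√(20.5) ≈ 9.06.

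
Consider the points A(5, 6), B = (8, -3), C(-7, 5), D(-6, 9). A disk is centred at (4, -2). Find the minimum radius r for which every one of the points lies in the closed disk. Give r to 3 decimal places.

The required radius is the distance from (4, -2) to the farthest point.
Squared distances: 65, 17, 170, 221.
Maximum is 221, attained at D.
r = √221 ≈ 14.866.

14.866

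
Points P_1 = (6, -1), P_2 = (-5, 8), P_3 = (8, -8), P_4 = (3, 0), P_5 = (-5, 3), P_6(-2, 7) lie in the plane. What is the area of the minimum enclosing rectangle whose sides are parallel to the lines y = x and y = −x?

101.5

In coordinates u = x + y, v = x − y the rectangle is axis-aligned; the map (x,y)→(u,v) scales areas by 2.
u-values: 5, 3, 0, 3, -2, 5; range = 5 − (-2) = 7.
v-values: 7, -13, 16, 3, -8, -9; range = 16 − (-13) = 29.
Area = (7 × 29) / 2 = 101.5.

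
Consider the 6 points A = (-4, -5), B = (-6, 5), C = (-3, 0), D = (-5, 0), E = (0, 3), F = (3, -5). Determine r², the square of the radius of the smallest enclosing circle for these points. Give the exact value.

By Welzl's lemma the MEC is supported by two points (diametrically opposite) or three points (on a circumcircle).
The farthest pair is B–F with squared distance 181. The circle on this segment as diameter has centre (-1.5, 0) and r² = 181/4 = 45.25.
Check A: distance² to centre = 31.25 ≤ 45.25, so it lies inside.
All remaining points lie in this disk, and no smaller disk contains both endpoints, so this is the minimum enclosing circle.

45.25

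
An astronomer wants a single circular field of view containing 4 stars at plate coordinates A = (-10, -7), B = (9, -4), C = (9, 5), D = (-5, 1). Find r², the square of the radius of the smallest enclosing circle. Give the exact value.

126.25

The minimum enclosing circle of a finite set is fixed by two of the points (as a diameter) or three (as a circumcircle).
The farthest pair is A–C with squared distance 505. The circle on this segment as diameter has centre (-0.5, -1) and r² = 505/4 = 126.25.
Check B: distance² to centre = 99.25 ≤ 126.25, so it lies inside.
All remaining points lie in this disk, and no smaller disk contains both endpoints, so this is the minimum enclosing circle.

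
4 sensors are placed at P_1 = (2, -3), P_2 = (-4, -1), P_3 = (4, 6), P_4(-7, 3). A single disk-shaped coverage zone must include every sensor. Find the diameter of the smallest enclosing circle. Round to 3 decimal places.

The minimum enclosing circle of a finite set is fixed by two of the points (as a diameter) or three (as a circumcircle).
The minimum enclosing circle is determined by three boundary points: P_1, P_3, P_4.
Their circumcentre is (-57/62, 147/62) with r² = 71825/1922.
The farthest remaining point P_2 is at distance² 40081/1922 ≤ 71825/1922.
Diameter = 2r = 2√(71825/1922) ≈ 12.226.

12.226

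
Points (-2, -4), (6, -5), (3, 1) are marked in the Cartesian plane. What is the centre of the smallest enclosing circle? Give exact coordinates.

(13/6, -19/6)

Call the three points A, B, C in the order given.
Side lengths²: AB² = 65, AC² = 50, BC² = 45.
Since AB² = 65 < 50 + 45 = 95, the triangle is acute, so the smallest enclosing circle is the circumcircle.
Circumcentre = (13/6, -19/6), r² = 325/18.
Centre = (13/6, -19/6).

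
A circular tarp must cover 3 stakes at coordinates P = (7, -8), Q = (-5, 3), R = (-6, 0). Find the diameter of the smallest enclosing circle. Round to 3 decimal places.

16.279

Side lengths²: PQ² = 265, PR² = 233, QR² = 10.
Since PQ² = 265 ≥ 233 + 10 = 243, the angle opposite PQ is not acute, so the smallest enclosing circle has PQ as diameter.
Centre = midpoint of PQ = (1, -2.5), r² = 265/4 = 66.25.
Diameter = 2r = 2√(66.25) ≈ 16.279.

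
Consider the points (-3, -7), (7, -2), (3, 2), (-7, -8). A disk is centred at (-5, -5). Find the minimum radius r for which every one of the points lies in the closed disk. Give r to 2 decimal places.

12.37

The required radius is the distance from (-5, -5) to the farthest point.
Squared distances: 8, 153, 113, 13.
Maximum is 153, attained at (7, -2).
r = √153 ≈ 12.37.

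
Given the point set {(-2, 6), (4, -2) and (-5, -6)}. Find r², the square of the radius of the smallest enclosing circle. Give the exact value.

Call the three points A, B, C in the order given.
Side lengths²: AB² = 100, AC² = 153, BC² = 97.
Since AC² = 153 < 100 + 97 = 197, the triangle is acute, so the smallest enclosing circle is the circumcircle.
Circumcentre = (-2.125, -0.34375), r² = 40.2587890625.

40.2587890625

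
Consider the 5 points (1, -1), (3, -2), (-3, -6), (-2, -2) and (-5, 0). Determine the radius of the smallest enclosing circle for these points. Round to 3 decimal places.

A smallest enclosing disk is always determined by at most three of the input points on its boundary.
The minimum enclosing circle is determined by three boundary points: (3, -2), (-3, -6), (-5, 0).
Their circumcentre is (-14/11, -23/11) with r² = 2210/121.
The farthest remaining point (1, -1) is at distance² 769/121 ≤ 2210/121.
r = √(2210/121) ≈ 4.274.

4.274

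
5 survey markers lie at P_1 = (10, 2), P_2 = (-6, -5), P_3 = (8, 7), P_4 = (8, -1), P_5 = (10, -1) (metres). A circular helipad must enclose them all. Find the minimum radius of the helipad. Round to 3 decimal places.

The farthest pair is P_2–P_3 with squared distance 340. The circle on this segment as diameter has centre (1, 1) and r² = 340/4 = 85.
Check P_1: distance² to centre = 82 ≤ 85, so it lies inside.
All remaining points lie in this disk, and no smaller disk contains both endpoints, so this is the minimum enclosing circle.
r = √85 ≈ 9.220.

9.220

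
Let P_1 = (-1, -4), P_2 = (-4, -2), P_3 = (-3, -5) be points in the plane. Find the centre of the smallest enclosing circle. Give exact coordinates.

Side lengths²: P_1P_2² = 13, P_1P_3² = 5, P_2P_3² = 10.
Since P_1P_2² = 13 < 10 + 5 = 15, the triangle is acute, so the smallest enclosing circle is the circumcircle.
Circumcentre = (-37/14, -45/14), r² = 325/98.
Centre = (-37/14, -45/14).

(-37/14, -45/14)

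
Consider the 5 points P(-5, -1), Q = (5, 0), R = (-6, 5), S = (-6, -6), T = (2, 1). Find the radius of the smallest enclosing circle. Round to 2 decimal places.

6.88

By Welzl's lemma the MEC is supported by two points (diametrically opposite) or three points (on a circumcircle).
The minimum enclosing circle is determined by three boundary points: Q, R, S.
Their circumcentre is (-41/22, -0.5) with r² = 11461/242.
The farthest remaining point T is at distance² 4157/242 ≤ 11461/242.
r = √(11461/242) ≈ 6.88.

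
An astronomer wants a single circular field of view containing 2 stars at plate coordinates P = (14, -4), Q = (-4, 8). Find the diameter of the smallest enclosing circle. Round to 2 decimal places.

21.63

The smallest circle enclosing two points has them as diameter endpoints.
Centre = midpoint = (5, 2); r² = |PQ|²/4 = 468/4 = 117.
Diameter = 2r = 2√117 ≈ 21.63.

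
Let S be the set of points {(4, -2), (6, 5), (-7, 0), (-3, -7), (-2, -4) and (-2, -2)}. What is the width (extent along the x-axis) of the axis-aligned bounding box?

max x = 6, min x = -7, so width = 13.

13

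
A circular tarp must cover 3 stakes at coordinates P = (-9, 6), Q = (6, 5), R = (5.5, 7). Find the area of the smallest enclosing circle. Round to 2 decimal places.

177.50

Side lengths²: PQ² = 226, PR² = 211.25, QR² = 4.25.
Since PQ² = 226 ≥ 211.25 + 4.25 = 215.5, the angle opposite PQ is not acute, so the smallest enclosing circle has PQ as diameter.
Centre = midpoint of PQ = (-1.5, 5.5), r² = 226/4 = 56.5.
Area = π·r² = π·56.5 ≈ 177.50.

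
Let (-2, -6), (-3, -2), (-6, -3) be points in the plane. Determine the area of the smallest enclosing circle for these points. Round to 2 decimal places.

19.75

Call the three points A, B, C in the order given.
Side lengths²: AB² = 17, AC² = 25, BC² = 10.
Since AC² = 25 < 17 + 10 = 27, the triangle is acute, so the smallest enclosing circle is the circumcircle.
Circumcentre = (-101/26, -113/26), r² = 2125/338.
Area = π·r² = π·2125/338 ≈ 19.75.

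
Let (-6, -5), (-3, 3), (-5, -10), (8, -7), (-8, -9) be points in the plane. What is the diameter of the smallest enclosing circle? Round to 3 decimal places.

The minimum enclosing circle of a finite set is fixed by two of the points (as a diameter) or three (as a circumcircle).
The minimum enclosing circle is determined by three boundary points: (-3, 3), (8, -7), (-8, -9).
Their circumcentre is (-5/14, -36/7) with r² = 14365/196.
The farthest remaining point (-5, -10) is at distance² 8849/196 ≤ 14365/196.
Diameter = 2r = 2√(14365/196) ≈ 17.122.

17.122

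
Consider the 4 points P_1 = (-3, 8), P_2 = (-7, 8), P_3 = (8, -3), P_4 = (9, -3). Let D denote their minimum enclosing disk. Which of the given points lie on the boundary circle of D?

A smallest enclosing disk is always determined by at most three of the input points on its boundary.
The farthest pair is P_2–P_4 with squared distance 377. The circle on this segment as diameter has centre (1, 2.5) and r² = 377/4 = 94.25.
Check P_1: distance² to centre = 46.25 ≤ 94.25, so it lies inside.
All remaining points lie in this disk, and no smaller disk contains both endpoints, so this is the minimum enclosing circle.
The points at distance exactly r from the centre are P_2, P_4 — 2 points.

P_2, P_4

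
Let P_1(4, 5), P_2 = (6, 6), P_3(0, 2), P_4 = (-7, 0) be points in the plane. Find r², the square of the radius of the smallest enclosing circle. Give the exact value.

51.25

The minimum enclosing circle of a finite set is fixed by two of the points (as a diameter) or three (as a circumcircle).
The farthest pair is P_2–P_4 with squared distance 205. The circle on this segment as diameter has centre (-0.5, 3) and r² = 205/4 = 51.25.
Check P_1: distance² to centre = 24.25 ≤ 51.25, so it lies inside.
All remaining points lie in this disk, and no smaller disk contains both endpoints, so this is the minimum enclosing circle.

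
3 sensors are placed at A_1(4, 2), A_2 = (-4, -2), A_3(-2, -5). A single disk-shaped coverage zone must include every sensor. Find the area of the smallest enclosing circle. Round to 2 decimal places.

Side lengths²: A_1A_2² = 80, A_1A_3² = 85, A_2A_3² = 13.
Since A_1A_3² = 85 < 80 + 13 = 93, the triangle is acute, so the smallest enclosing circle is the circumcircle.
Circumcentre = (0.5625, -1.125), r² = 21.58203125.
Area = π·r² = π·21.58203125 ≈ 67.80.

67.80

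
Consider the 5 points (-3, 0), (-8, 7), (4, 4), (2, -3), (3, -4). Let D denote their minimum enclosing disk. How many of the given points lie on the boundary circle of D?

2

By Welzl's lemma the MEC is supported by two points (diametrically opposite) or three points (on a circumcircle).
The farthest pair is (-8, 7)–(3, -4) with squared distance 242. The circle on this segment as diameter has centre (-2.5, 1.5) and r² = 242/4 = 60.5.
Check (-3, 0): distance² to centre = 2.5 ≤ 60.5, so it lies inside.
All remaining points lie in this disk, and no smaller disk contains both endpoints, so this is the minimum enclosing circle.
The points at distance exactly r from the centre are (-8, 7), (3, -4) — 2 points.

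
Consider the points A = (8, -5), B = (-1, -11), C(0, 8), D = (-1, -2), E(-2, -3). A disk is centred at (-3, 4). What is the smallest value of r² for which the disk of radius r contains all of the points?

The required radius is the distance from (-3, 4) to the farthest point.
Squared distances: 202, 229, 25, 40, 50.
Maximum is 229, attained at B.

229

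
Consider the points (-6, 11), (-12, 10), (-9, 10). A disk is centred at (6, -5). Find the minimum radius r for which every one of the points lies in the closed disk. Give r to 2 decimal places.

23.43

The required radius is the distance from (6, -5) to the farthest point.
Squared distances: 400, 549, 450.
Maximum is 549, attained at (-12, 10).
r = √549 ≈ 23.43.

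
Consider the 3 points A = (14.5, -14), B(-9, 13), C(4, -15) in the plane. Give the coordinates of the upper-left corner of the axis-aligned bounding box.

(-9, 13)

x-range [-9, 14.5], y-range [-15, 13].
The upper-left corner is (-9, 13).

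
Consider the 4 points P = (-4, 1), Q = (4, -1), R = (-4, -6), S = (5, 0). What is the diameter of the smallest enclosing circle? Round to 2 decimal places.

10.88

The minimum enclosing circle of a finite set is fixed by two of the points (as a diameter) or three (as a circumcircle).
The minimum enclosing circle is determined by three boundary points: P, R, S.
Their circumcentre is (1/6, -2.5) with r² = 533/18.
The farthest remaining point Q is at distance² 305/18 ≤ 533/18.
Diameter = 2r = 2√(533/18) ≈ 10.88.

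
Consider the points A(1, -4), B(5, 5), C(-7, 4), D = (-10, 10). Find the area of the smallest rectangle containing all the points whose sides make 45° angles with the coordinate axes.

In coordinates u = x + y, v = x − y the rectangle is axis-aligned; the map (x,y)→(u,v) scales areas by 2.
u-values: -3, 10, -3, 0; range = 10 − (-3) = 13.
v-values: 5, 0, -11, -20; range = 5 − (-20) = 25.
Area = (13 × 25) / 2 = 162.5.

162.5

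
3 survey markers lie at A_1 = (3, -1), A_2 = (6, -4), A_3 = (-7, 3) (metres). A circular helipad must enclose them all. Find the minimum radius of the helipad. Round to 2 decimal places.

Side lengths²: A_1A_2² = 18, A_1A_3² = 116, A_2A_3² = 218.
Since A_2A_3² = 218 ≥ 116 + 18 = 134, the angle opposite A_2A_3 is not acute, so the smallest enclosing circle has A_2A_3 as diameter.
Centre = midpoint of A_2A_3 = (-0.5, -0.5), r² = 218/4 = 54.5.
r = √(54.5) ≈ 7.38.

7.38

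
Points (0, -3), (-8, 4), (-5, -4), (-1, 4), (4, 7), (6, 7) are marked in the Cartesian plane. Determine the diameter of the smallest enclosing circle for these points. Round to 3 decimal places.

15.728

The minimum enclosing circle of a finite set is fixed by two of the points (as a diameter) or three (as a circumcircle).
The minimum enclosing circle is determined by three boundary points: (-8, 4), (-5, -4), (6, 7).
Their circumcentre is (-7/22, 51/22) with r² = 14965/242.
The farthest remaining point (4, 7) is at distance² 9817/242 ≤ 14965/242.
Diameter = 2r = 2√(14965/242) ≈ 15.728.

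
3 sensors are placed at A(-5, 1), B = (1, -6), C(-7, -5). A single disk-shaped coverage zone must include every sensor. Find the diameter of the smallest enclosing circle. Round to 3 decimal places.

Side lengths²: AB² = 85, AC² = 40, BC² = 65.
Since AB² = 85 < 65 + 40 = 105, the triangle is acute, so the smallest enclosing circle is the circumcircle.
Circumcentre = (-2.7, -3.1), r² = 22.1.
Diameter = 2r = 2√(22.1) ≈ 9.402.

9.402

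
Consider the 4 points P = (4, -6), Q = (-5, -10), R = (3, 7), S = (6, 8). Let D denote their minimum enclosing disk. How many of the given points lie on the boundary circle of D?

The minimum enclosing circle of a finite set is fixed by two of the points (as a diameter) or three (as a circumcircle).
The farthest pair is Q–S with squared distance 445. The circle on this segment as diameter has centre (0.5, -1) and r² = 445/4 = 111.25.
Check P: distance² to centre = 37.25 ≤ 111.25, so it lies inside.
All remaining points lie in this disk, and no smaller disk contains both endpoints, so this is the minimum enclosing circle.
The points at distance exactly r from the centre are Q, S — 2 points.

2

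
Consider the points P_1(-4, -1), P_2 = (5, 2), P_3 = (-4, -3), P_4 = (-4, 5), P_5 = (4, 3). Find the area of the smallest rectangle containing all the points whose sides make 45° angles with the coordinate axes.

In coordinates u = x + y, v = x − y the rectangle is axis-aligned; the map (x,y)→(u,v) scales areas by 2.
u-values: -5, 7, -7, 1, 7; range = 7 − (-7) = 14.
v-values: -3, 3, -1, -9, 1; range = 3 − (-9) = 12.
Area = (14 × 12) / 2 = 84.

84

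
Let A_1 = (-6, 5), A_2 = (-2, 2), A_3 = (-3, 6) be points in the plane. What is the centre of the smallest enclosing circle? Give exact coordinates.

Side lengths²: A_1A_2² = 25, A_1A_3² = 10, A_2A_3² = 17.
Since A_1A_2² = 25 < 17 + 10 = 27, the triangle is acute, so the smallest enclosing circle is the circumcircle.
Circumcentre = (-101/26, 95/26), r² = 2125/338.
Centre = (-101/26, 95/26).

(-101/26, 95/26)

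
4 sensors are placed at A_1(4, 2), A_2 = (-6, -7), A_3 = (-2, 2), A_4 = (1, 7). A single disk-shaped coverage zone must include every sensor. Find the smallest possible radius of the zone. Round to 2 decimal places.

7.83

The farthest pair is A_2–A_4 with squared distance 245. The circle on this segment as diameter has centre (-2.5, 0) and r² = 245/4 = 61.25.
Check A_1: distance² to centre = 46.25 ≤ 61.25, so it lies inside.
All remaining points lie in this disk, and no smaller disk contains both endpoints, so this is the minimum enclosing circle.
r = √(61.25) ≈ 7.83.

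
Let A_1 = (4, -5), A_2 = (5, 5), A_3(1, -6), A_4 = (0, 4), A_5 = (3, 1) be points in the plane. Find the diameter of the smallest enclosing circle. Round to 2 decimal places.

A smallest enclosing disk is always determined by at most three of the input points on its boundary.
The farthest pair is A_2–A_3 with squared distance 137. The circle on this segment as diameter has centre (3, -0.5) and r² = 137/4 = 34.25.
Check A_1: distance² to centre = 21.25 ≤ 34.25, so it lies inside.
All remaining points lie in this disk, and no smaller disk contains both endpoints, so this is the minimum enclosing circle.
Diameter = 2r = 2√(34.25) ≈ 11.70.

11.70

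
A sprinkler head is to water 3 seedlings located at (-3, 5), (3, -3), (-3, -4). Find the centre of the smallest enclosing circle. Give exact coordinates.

(-2/3, 0.5)

Call the three points A, B, C in the order given.
Side lengths²: AB² = 100, AC² = 81, BC² = 37.
Since AB² = 100 < 81 + 37 = 118, the triangle is acute, so the smallest enclosing circle is the circumcircle.
Circumcentre = (-2/3, 0.5), r² = 925/36.
Centre = (-2/3, 0.5).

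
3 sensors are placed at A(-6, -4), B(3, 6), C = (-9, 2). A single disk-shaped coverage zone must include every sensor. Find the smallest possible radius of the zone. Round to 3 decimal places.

6.795

Side lengths²: AB² = 181, AC² = 45, BC² = 160.
Since AB² = 181 < 160 + 45 = 205, the triangle is acute, so the smallest enclosing circle is the circumcircle.
Circumcentre = (-31/14, 23/14), r² = 4525/98.
r = √(4525/98) ≈ 6.795.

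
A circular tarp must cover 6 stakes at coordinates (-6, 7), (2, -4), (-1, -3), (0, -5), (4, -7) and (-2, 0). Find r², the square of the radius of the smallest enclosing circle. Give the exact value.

74

The farthest pair is (-6, 7)–(4, -7) with squared distance 296. The circle on this segment as diameter has centre (-1, 0) and r² = 296/4 = 74.
Check (2, -4): distance² to centre = 25 ≤ 74, so it lies inside.
All remaining points lie in this disk, and no smaller disk contains both endpoints, so this is the minimum enclosing circle.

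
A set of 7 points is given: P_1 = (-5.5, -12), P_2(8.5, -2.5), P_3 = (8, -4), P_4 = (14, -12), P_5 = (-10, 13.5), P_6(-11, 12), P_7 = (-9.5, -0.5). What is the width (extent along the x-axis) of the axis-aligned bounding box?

25

max x = 14, min x = -11, so width = 25.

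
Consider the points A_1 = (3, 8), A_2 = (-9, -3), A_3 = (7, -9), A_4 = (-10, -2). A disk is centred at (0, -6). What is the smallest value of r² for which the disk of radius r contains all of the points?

The required radius is the distance from (0, -6) to the farthest point.
Squared distances: 205, 90, 58, 116.
Maximum is 205, attained at A_1.

205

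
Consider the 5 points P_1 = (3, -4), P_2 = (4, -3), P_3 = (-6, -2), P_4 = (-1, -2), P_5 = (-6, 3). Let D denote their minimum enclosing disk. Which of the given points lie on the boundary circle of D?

P_2, P_5

The farthest pair is P_2–P_5 with squared distance 136. The circle on this segment as diameter has centre (-1, 0) and r² = 136/4 = 34.
Check P_1: distance² to centre = 32 ≤ 34, so it lies inside.
All remaining points lie in this disk, and no smaller disk contains both endpoints, so this is the minimum enclosing circle.
The points at distance exactly r from the centre are P_2, P_5 — 2 points.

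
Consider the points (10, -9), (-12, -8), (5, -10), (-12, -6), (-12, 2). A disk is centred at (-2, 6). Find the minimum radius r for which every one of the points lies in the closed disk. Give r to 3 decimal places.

The required radius is the distance from (-2, 6) to the farthest point.
Squared distances: 369, 296, 305, 244, 116.
Maximum is 369, attained at (10, -9).
r = √369 ≈ 19.209.

19.209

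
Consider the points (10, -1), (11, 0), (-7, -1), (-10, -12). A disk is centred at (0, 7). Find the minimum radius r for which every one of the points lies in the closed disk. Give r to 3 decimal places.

The required radius is the distance from (0, 7) to the farthest point.
Squared distances: 164, 170, 113, 461.
Maximum is 461, attained at (-10, -12).
r = √461 ≈ 21.471.

21.471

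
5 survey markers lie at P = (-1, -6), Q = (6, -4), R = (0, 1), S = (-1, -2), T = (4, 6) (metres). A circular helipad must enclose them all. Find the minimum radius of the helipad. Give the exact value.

The minimum enclosing circle of a finite set is fixed by two of the points (as a diameter) or three (as a circumcircle).
The farthest pair is P–T with squared distance 169. The circle on this segment as diameter has centre (1.5, 0) and r² = 169/4 = 42.25.
Check Q: distance² to centre = 36.25 ≤ 42.25, so it lies inside.
All remaining points lie in this disk, and no smaller disk contains both endpoints, so this is the minimum enclosing circle.
r = √(42.25) = 6.5.

6.5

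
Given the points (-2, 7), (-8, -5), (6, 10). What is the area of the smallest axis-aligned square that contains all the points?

The bounding box has width 14 and height 15.
An axis-aligned square enclosing the set must have side ≥ max(width, height).
So the minimum side is max(14, 15) = 15.
Area = 15² = 225.

225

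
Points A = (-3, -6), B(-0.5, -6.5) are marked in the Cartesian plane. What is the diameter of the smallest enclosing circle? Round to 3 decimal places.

2.550

The smallest circle enclosing two points has them as diameter endpoints.
Centre = midpoint = (-1.75, -6.25); r² = |AB|²/4 = 6.5/4 = 1.625.
Diameter = 2r = 2√(1.625) ≈ 2.550.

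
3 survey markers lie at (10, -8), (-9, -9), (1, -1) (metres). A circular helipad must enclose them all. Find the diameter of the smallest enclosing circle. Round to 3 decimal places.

Call the three points A, B, C in the order given.
Side lengths²: AB² = 362, AC² = 130, BC² = 164.
Since AB² = 362 ≥ 164 + 130 = 294, the angle opposite AB is not acute, so the smallest enclosing circle has AB as diameter.
Centre = midpoint of AB = (0.5, -8.5), r² = 362/4 = 90.5.
Diameter = 2r = 2√(90.5) ≈ 19.026.

19.026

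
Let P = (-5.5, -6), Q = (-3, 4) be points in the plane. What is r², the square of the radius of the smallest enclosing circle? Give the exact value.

The smallest circle enclosing two points has them as diameter endpoints.
Centre = midpoint = (-4.25, -1); r² = |PQ|²/4 = 106.25/4 = 26.5625.

26.5625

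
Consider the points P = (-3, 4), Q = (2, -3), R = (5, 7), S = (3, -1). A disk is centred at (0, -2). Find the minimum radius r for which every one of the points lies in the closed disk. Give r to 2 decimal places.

10.30

The required radius is the distance from (0, -2) to the farthest point.
Squared distances: 45, 5, 106, 10.
Maximum is 106, attained at R.
r = √106 ≈ 10.30.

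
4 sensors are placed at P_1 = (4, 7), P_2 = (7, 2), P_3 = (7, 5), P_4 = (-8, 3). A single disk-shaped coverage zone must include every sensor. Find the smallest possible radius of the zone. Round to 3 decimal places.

By Welzl's lemma the MEC is supported by two points (diametrically opposite) or three points (on a circumcircle).
The minimum enclosing circle is determined by three boundary points: P_2, P_3, P_4.
Their circumcentre is (-13/30, 3.5) with r² = 25877/450.
The farthest remaining point P_1 is at distance² 14357/450 ≤ 25877/450.
r = √(25877/450) ≈ 7.583.

7.583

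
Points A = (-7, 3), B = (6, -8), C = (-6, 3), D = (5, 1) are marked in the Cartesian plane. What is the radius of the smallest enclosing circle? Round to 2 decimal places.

8.51

The minimum enclosing circle of a finite set is fixed by two of the points (as a diameter) or three (as a circumcircle).
The farthest pair is A–B with squared distance 290. The circle on this segment as diameter has centre (-0.5, -2.5) and r² = 290/4 = 72.5.
Check C: distance² to centre = 60.5 ≤ 72.5, so it lies inside.
All remaining points lie in this disk, and no smaller disk contains both endpoints, so this is the minimum enclosing circle.
r = √(72.5) ≈ 8.51.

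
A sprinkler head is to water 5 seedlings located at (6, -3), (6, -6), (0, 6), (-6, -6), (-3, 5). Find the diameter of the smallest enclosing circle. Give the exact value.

By Welzl's lemma the MEC is supported by two points (diametrically opposite) or three points (on a circumcircle).
The minimum enclosing circle is determined by three boundary points: (6, -6), (0, 6), (-6, -6).
Their circumcentre is (0, -1.5) with r² = 56.25.
The farthest remaining point (-3, 5) is at distance² 51.25 ≤ 56.25.
Diameter = 2r = 2√(56.25) = 15.

15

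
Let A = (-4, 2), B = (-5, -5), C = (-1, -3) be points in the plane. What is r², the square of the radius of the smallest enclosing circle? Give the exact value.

Side lengths²: AB² = 50, AC² = 34, BC² = 20.
Since AB² = 50 < 34 + 20 = 54, the triangle is acute, so the smallest enclosing circle is the circumcircle.
Circumcentre = (-55/13, -20/13), r² = 2125/169.

2125/169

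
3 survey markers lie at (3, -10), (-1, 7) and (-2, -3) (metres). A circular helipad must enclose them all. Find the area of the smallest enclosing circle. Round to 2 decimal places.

239.55

Call the three points A, B, C in the order given.
Side lengths²: AB² = 305, AC² = 74, BC² = 101.
Since AB² = 305 ≥ 101 + 74 = 175, the angle opposite AB is not acute, so the smallest enclosing circle has AB as diameter.
Centre = midpoint of AB = (1, -1.5), r² = 305/4 = 76.25.
Area = π·r² = π·76.25 ≈ 239.55.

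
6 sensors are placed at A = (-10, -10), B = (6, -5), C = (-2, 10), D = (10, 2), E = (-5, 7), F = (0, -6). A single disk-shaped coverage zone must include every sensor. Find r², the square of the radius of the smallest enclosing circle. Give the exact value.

A smallest enclosing disk is always determined by at most three of the input points on its boundary.
The minimum enclosing circle is determined by three boundary points: A, C, D.
Their circumcentre is (-24/19, -36/19) with r² = 51272/361.
The farthest remaining point E is at distance² 33602/361 ≤ 51272/361.

51272/361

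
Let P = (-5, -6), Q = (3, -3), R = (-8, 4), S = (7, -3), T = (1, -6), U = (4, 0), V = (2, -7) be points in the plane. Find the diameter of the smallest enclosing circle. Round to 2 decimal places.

The minimum enclosing circle of a finite set is fixed by two of the points (as a diameter) or three (as a circumcircle).
The farthest pair is R–S with squared distance 274. The circle on this segment as diameter has centre (-0.5, 0.5) and r² = 274/4 = 68.5.
Check P: distance² to centre = 62.5 ≤ 68.5, so it lies inside.
All remaining points lie in this disk, and no smaller disk contains both endpoints, so this is the minimum enclosing circle.
Diameter = 2r = 2√(68.5) ≈ 16.55.

16.55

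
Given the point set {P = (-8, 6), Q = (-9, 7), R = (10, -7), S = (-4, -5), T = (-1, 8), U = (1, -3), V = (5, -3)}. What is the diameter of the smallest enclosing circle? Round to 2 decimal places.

23.60

By Welzl's lemma the MEC is supported by two points (diametrically opposite) or three points (on a circumcircle).
The farthest pair is Q–R with squared distance 557. The circle on this segment as diameter has centre (0.5, 0) and r² = 557/4 = 139.25.
Check P: distance² to centre = 108.25 ≤ 139.25, so it lies inside.
All remaining points lie in this disk, and no smaller disk contains both endpoints, so this is the minimum enclosing circle.
Diameter = 2r = 2√(139.25) ≈ 23.60.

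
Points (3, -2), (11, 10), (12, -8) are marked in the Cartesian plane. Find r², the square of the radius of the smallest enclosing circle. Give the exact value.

81.25

Call the three points A, B, C in the order given.
Side lengths²: AB² = 208, AC² = 117, BC² = 325.
Since BC² = 325 ≥ 208 + 117 = 325, the angle opposite BC is not acute, so the smallest enclosing circle has BC as diameter.
Centre = midpoint of BC = (11.5, 1), r² = 325/4 = 81.25.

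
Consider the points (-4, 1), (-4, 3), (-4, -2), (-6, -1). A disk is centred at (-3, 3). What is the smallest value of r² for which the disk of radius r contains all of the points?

26

The required radius is the distance from (-3, 3) to the farthest point.
Squared distances: 5, 1, 26, 25.
Maximum is 26, attained at (-4, -2).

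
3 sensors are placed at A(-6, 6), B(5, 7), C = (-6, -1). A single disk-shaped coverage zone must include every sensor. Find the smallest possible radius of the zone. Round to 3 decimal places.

6.801

Side lengths²: AB² = 122, AC² = 49, BC² = 185.
Since BC² = 185 ≥ 122 + 49 = 171, the angle opposite BC is not acute, so the smallest enclosing circle has BC as diameter.
Centre = midpoint of BC = (-0.5, 3), r² = 185/4 = 46.25.
r = √(46.25) ≈ 6.801.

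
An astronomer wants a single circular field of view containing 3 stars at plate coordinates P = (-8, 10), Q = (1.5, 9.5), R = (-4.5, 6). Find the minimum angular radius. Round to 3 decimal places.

Side lengths²: PQ² = 90.5, PR² = 28.25, QR² = 48.25.
Since PQ² = 90.5 ≥ 48.25 + 28.25 = 76.5, the angle opposite PQ is not acute, so the smallest enclosing circle has PQ as diameter.
Centre = midpoint of PQ = (-3.25, 9.75), r² = 90.5/4 = 22.625.
r = √(22.625) ≈ 4.757.

4.757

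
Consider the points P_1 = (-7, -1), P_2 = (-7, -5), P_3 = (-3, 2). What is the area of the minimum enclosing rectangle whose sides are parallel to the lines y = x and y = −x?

22

In coordinates u = x + y, v = x − y the rectangle is axis-aligned; the map (x,y)→(u,v) scales areas by 2.
u-values: -8, -12, -1; range = -1 − (-12) = 11.
v-values: -6, -2, -5; range = -2 − (-6) = 4.
Area = (11 × 4) / 2 = 22.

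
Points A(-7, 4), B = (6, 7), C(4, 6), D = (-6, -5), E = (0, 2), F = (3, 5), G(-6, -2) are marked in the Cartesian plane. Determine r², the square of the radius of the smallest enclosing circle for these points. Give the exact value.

The farthest pair is B–D with squared distance 288. The circle on this segment as diameter has centre (0, 1) and r² = 288/4 = 72.
Check A: distance² to centre = 58 ≤ 72, so it lies inside.
All remaining points lie in this disk, and no smaller disk contains both endpoints, so this is the minimum enclosing circle.

72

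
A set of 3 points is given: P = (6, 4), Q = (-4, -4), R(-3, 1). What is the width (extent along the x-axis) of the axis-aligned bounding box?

10

max x = 6, min x = -4, so width = 10.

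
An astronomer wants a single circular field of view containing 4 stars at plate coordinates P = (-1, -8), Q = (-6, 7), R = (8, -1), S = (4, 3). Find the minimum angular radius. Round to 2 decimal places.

The minimum enclosing circle is determined by three boundary points: P, Q, R.
Their circumcentre is (-7/17, 9/17) with r² = 21125/289.
The farthest remaining point S is at distance² 7389/289 ≤ 21125/289.
r = √(21125/289) ≈ 8.55.

8.55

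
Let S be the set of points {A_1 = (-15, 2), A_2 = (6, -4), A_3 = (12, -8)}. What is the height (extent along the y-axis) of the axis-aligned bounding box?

max y = 2, min y = -8, so height = 10.

10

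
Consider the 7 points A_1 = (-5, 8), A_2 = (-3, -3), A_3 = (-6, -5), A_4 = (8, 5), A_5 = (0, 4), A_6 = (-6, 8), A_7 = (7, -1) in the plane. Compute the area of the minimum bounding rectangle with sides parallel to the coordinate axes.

182

x ranges over [-6, 8], width 14.
y ranges over [-5, 8], height 13.
Area = 14 × 13 = 182.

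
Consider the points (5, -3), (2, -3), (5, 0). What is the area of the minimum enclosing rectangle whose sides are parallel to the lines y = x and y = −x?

In coordinates u = x + y, v = x − y the rectangle is axis-aligned; the map (x,y)→(u,v) scales areas by 2.
u-values: 2, -1, 5; range = 5 − (-1) = 6.
v-values: 8, 5, 5; range = 8 − 5 = 3.
Area = (6 × 3) / 2 = 9.

9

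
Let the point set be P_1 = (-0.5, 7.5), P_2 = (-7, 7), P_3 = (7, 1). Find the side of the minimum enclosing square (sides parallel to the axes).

14

The bounding box has width 14 and height 6.5.
An axis-aligned square enclosing the set must have side ≥ max(width, height).
So the minimum side is max(14, 6.5) = 14.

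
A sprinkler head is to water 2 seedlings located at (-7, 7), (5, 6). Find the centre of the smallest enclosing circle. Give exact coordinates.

The smallest circle enclosing two points has them as diameter endpoints.
Centre = midpoint = (-1, 6.5); r² = |(-7, 7)−(5, 6)|²/4 = 145/4 = 36.25.
Centre = (-1, 6.5).

(-1, 6.5)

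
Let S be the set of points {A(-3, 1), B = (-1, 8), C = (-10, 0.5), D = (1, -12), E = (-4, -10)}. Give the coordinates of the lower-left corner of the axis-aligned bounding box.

x-range [-10, 1], y-range [-12, 8].
The lower-left corner is (-10, -12).

(-10, -12)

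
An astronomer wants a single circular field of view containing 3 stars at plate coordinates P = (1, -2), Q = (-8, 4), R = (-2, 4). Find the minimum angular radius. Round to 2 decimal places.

5.41

Side lengths²: PQ² = 117, PR² = 45, QR² = 36.
Since PQ² = 117 ≥ 45 + 36 = 81, the angle opposite PQ is not acute, so the smallest enclosing circle has PQ as diameter.
Centre = midpoint of PQ = (-3.5, 1), r² = 117/4 = 29.25.
r = √(29.25) ≈ 5.41.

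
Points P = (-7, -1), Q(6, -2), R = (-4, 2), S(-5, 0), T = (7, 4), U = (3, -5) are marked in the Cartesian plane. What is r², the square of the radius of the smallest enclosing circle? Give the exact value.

55.25

A smallest enclosing disk is always determined by at most three of the input points on its boundary.
The farthest pair is P–T with squared distance 221. The circle on this segment as diameter has centre (0, 1.5) and r² = 221/4 = 55.25.
Check Q: distance² to centre = 48.25 ≤ 55.25, so it lies inside.
All remaining points lie in this disk, and no smaller disk contains both endpoints, so this is the minimum enclosing circle.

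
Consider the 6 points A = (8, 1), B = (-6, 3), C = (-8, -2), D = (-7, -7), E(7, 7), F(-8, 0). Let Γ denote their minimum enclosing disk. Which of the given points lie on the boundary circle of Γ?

The minimum enclosing circle of a finite set is fixed by two of the points (as a diameter) or three (as a circumcircle).
The farthest pair is D–E with squared distance 392. The circle on this segment as diameter has centre (0, 0) and r² = 392/4 = 98.
Check A: distance² to centre = 65 ≤ 98, so it lies inside.
All remaining points lie in this disk, and no smaller disk contains both endpoints, so this is the minimum enclosing circle.
The points at distance exactly r from the centre are D, E — 2 points.

D, E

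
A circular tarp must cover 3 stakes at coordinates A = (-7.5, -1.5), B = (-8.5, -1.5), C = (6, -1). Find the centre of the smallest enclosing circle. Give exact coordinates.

Side lengths²: AB² = 1, AC² = 182.5, BC² = 210.5.
Since BC² = 210.5 ≥ 182.5 + 1 = 183.5, the angle opposite BC is not acute, so the smallest enclosing circle has BC as diameter.
Centre = midpoint of BC = (-1.25, -1.25), r² = 210.5/4 = 52.625.
Centre = (-1.25, -1.25).

(-1.25, -1.25)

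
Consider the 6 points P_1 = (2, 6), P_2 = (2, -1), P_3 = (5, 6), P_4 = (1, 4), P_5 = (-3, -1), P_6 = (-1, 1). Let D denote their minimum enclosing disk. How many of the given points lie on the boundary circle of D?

A smallest enclosing disk is always determined by at most three of the input points on its boundary.
The farthest pair is P_3–P_5 with squared distance 113. The circle on this segment as diameter has centre (1, 2.5) and r² = 113/4 = 28.25.
Check P_1: distance² to centre = 13.25 ≤ 28.25, so it lies inside.
All remaining points lie in this disk, and no smaller disk contains both endpoints, so this is the minimum enclosing circle.
The points at distance exactly r from the centre are P_3, P_5 — 2 points.

2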